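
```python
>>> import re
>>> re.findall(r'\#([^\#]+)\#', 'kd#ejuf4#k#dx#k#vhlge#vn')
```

['ejuf4', 'dx', 'vhlge']

With a single group, `findall` returns only what that group captured — 3 items.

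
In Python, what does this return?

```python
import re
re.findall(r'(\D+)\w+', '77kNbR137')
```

['kNbR']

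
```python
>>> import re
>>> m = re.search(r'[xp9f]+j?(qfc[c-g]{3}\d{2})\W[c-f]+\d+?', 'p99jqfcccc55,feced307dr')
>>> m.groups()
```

('qfcccc55',)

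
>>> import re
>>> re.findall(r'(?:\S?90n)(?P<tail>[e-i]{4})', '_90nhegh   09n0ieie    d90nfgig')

Pattern: optionally a non-whitespace character, then the literal '90n' (non-capturing group); then exactly 4 of a character in [e-i] (captured as 'tail').
Scanning left to right: at [0:8] match '_90nhegh', group 1 = 'hegh'; at [23:31] match 'd90nfgig', group 1 = 'fgig'.
`findall` collects group 1 from each match (2 total).

['hegh', 'fgig']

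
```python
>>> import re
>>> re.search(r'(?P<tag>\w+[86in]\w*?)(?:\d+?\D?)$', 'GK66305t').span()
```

(0, 8)

Pattern: one or more of a word character, then one of [86in], then zero or more of a word character (lazy) (captured as 'tag'); then one or more of a digit (lazy), then optionally a non-digit (non-capturing group); then anchored at the end.
The match spans [0:8] → 'GK66305t'.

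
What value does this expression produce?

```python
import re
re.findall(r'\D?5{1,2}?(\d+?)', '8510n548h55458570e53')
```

['1', '4', '5', '8', '7', '3']

This matches optionally a non-digit, then 1 to 2 of the literal '5' (lazy); then one or more of a digit (lazy) (captured).
Lazy quantifiers expand one character at a time until the remainder of the pattern can match.
Scanning left to right: at [1:3] match '51', group 1 = '1'; at [4:7] match 'n54', group 1 = '4'; at [8:11] match 'h55', group 1 = '5'; at [12:14] match '58', group 1 = '8'; at [14:16] match '57', group 1 = '7'; ….
`findall` collects group 1 from each match (6 total).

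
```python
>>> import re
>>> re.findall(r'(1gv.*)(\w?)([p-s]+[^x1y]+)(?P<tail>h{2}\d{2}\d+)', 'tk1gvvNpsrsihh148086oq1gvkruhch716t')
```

[('1gvvNpsr', '', 'si', 'hh148086')]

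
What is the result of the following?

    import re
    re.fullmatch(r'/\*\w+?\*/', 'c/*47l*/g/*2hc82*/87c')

None

`re.fullmatch` is like wrapping the pattern in `^…$` (in single-line mode).
Here the string isn't matched end-to-end, so the call returns None.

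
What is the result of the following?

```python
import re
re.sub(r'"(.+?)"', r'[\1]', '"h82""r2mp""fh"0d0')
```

A non-greedy quantifier consumes as few characters as it can — just enough that the remainder of the pattern still matches from where it stops; whatever follows it matches normally.
Matches: at [0:5] → '"h82"'; at [5:11] → '"r2mp"'; at [11:15] → '"fh"'.
The replacement refers to a captured group, so each match is rewritten using its own captured text.

'[h82][r2mp][fh]0d0'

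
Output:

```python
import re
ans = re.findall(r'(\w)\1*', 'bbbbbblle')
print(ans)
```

['b', 'l', 'e']

The backreference `\1` re-matches whatever the first group consumed, character for character.
One capturing group, so `findall` returns just the captured substring from each match — 3 in all.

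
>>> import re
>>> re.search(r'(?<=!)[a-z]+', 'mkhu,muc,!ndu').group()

'ndu'

The `(?=…)`/`(?<=…)` assertion just peeks at neighbouring text; it doesn't advance the match position.
`re.search` tries every starting position until one works.
The match spans [10:13] → 'ndu'.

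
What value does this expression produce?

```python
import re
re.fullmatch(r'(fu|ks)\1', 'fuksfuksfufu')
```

None

A backreference is literal: `\1` must see the identical characters the first group matched.
`re.fullmatch` is like wrapping the pattern in `^…$` (in single-line mode).
Here the string isn't matched end-to-end, so the call returns None.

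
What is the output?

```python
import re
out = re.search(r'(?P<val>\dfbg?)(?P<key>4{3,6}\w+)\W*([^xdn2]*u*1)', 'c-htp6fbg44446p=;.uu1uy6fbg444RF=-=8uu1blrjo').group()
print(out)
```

6fbg44446p=;.uu1uy6fbg444RF=-=8uu1

The pattern matches a digit, then the literal 'fb', then optionally a literal 'g' (captured as 'val'); then 3 to 6 of the literal '4', then one or more of a word character (captured as 'key'); then zero or more of a non-word character; then zero or more of any character except [xdn2], then zero or more of a literal 'u', then a literal '1' (captured).
The match spans [5:39] → '6fbg44446p=;.uu1uy6fbg444RF=-=8uu1'.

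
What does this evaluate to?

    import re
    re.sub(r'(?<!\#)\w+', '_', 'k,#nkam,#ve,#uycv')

A negative assertion filters positions out without eating any characters.
Matches: at [0:1] → 'k'; at [4:7] → 'kam'; at [10:11] → 'e'; at [14:17] → 'ycv'.
Every occurrence is swapped for '_'.

'_,#n_,#v_,#u_'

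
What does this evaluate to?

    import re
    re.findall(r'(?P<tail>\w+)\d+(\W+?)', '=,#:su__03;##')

The `?` after the quantifier makes it lazy — it takes as little as possible before letting the rest of the pattern try.
With 2 capturing groups, `findall` returns a 2-tuple per match.

[('su__0', ';')]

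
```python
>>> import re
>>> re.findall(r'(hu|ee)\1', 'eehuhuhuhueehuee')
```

['hu', 'hu']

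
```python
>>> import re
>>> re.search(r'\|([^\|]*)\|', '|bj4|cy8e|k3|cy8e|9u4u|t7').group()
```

'|bj4|'

The match spans [0:5] → '|bj4|'.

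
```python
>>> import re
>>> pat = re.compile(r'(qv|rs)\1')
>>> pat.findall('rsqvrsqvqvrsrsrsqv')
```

['qv', 'rs']

`\1` has to match the exact text group 1 already captured.
Walking the string: at [6:10] match 'qvqv', group 1 = 'qv'; at [10:14] match 'rsrs', group 1 = 'rs'.
One capturing group, so `findall` returns just the captured substring from each match — 2 in all.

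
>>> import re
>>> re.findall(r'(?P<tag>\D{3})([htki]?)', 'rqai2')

This matches exactly 3 of a non-digit (captured as 'tag'); then optionally one of [htki] (captured).
Scanning left to right: at [0:4] match 'rqai', groups = ('rqa', 'i').
2 groups means the one result is a tuple of 2 captured strings — 1 here.

[('rqa', 'i')]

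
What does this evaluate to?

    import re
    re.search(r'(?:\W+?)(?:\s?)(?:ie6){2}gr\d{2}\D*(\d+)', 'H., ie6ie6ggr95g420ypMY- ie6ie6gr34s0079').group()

Pattern: one or more of a non-word character (lazy) (non-capturing group); then optionally whitespace (non-capturing group); then the literal 'ie6' repeated 2 times, then the literal 'gr'; then exactly 2 of a digit, then zero or more of a non-digit; then one or more of a digit (captured).
`re.search` scans for the first position where the pattern succeeds.
The match spans [23:40] → '- ie6ie6gr34s0079'.
Captured: group 1 = '0079'.

'- ie6ie6gr34s0079'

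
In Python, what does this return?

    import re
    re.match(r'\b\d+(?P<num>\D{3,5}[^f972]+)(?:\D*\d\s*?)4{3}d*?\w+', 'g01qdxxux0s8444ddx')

None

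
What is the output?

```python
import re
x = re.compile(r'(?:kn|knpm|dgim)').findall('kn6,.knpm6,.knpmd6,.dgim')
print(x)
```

Branches in `(...|...)` are attempted left-to-right; the first branch that allows the whole pattern to succeed is taken.
Walking the string: at [0:2] → 'kn'; at [5:7] → 'kn'; at [12:14] → 'kn'; at [20:24] → 'dgim'.
No capturing groups, so `findall` returns the 4 full match strings.

['kn', 'kn', 'kn', 'dgim']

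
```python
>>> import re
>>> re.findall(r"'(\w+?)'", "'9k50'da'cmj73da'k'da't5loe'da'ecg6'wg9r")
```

`findall` collects group 1 from each match (4 total).

['9k50', 'cmj73da', 'da', 'da']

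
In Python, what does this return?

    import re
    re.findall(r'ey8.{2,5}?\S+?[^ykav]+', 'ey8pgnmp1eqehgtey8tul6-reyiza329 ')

With no groups in the pattern, `findall` gives back each whole match — 1 here.

['ey8pgnmp1eqehgte']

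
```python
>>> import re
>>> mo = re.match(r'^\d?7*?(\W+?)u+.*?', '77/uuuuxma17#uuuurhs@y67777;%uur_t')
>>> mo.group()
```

Pattern: anchored at the start of the string; then optionally a digit, then zero or more of the literal '7' (lazy); then one or more of a non-word character (lazy) (captured); then one or more of a literal 'u'; then zero or more of any character (lazy).
The `?` after the quantifier makes it lazy — it takes as little as possible before letting the rest of the pattern try.
With `match`, the pattern is implicitly anchored at the beginning.
The match spans [0:7] → '77/uuuu'.
Captured: group 1 = '/'.

'77/uuuu'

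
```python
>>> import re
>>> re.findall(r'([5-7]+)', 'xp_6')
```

['6']

Pattern: one or more of a character in [5-7] (captured).
Scanning left to right: at [3:4] match '6', group 1 = '6'.
One capturing group, so `findall` returns just the captured substring from the one match — 1 in all.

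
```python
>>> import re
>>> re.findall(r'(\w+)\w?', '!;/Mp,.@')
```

['Mp']

`findall` collects group 1 from the one match (1 total).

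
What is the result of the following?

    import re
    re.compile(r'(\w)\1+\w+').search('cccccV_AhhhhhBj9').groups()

('c',)

`\1` is not a pattern — it's the concrete string captured by group 1, re-applied verbatim.
`re.search` tries every starting position until one works.
The match spans [0:16] → 'cccccV_AhhhhhBj9'.
Captured: group 1 = 'c'.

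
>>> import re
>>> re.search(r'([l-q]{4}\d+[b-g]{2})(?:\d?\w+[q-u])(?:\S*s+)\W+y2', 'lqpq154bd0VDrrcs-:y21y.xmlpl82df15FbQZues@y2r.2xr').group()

'lqpq154bd0VDrrcs-:y21y.xmlpl82df15FbQZues@y2'

This matches exactly 4 of a character in [l-q], then one or more of a digit, then exactly 2 of a character in [b-g] (captured); then optionally a digit, then one or more of a word character, then a character in [q-u] (non-capturing group); then zero or more of a non-whitespace character, then one or more of the literal 's' (non-capturing group); then one or more of a non-word character, then the literal 'y2'.
`search` walks the string left to right and returns the first match it finds.
The match spans [0:44] → 'lqpq154bd0VDrrcs-:y21y.xmlpl82df15FbQZues@y2'.
Captured: group 1 = 'lqpq154bd'.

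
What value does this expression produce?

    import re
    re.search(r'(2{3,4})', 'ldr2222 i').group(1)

The pattern matches 3 to 4 of a literal '2' (captured).
`re.search` tries every starting position until one works.
The match spans [3:7] → '2222'.
Captured: group 1 = '2222'.

'2222'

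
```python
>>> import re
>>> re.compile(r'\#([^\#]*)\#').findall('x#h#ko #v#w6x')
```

Because there's exactly one group, `findall` drops the full match and keeps group 1 from each hit.

['h', 'v']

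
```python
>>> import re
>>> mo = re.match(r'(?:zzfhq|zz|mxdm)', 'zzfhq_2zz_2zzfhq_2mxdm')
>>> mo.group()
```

'zzfhq'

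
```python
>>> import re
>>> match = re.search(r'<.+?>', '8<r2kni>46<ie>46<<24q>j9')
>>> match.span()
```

(1, 8)

A non-greedy quantifier consumes as few characters as it can — just enough that the remainder of the pattern still matches from where it stops; whatever follows it matches normally.
The match spans [1:8] → '<r2kni>'.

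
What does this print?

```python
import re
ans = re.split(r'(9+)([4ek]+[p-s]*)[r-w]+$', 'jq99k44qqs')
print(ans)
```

['jq', '99', 'k44qq', '']

This matches one or more of a literal '9' (captured); then one or more of one of [4ek], then zero or more of a character in [p-s] (captured); then one or more of a character in [r-w]; then anchored at the end.
Matches to split on: at [2:10] → '99k44qqs'.
Because the pattern has a capturing group, `split` also inserts each captured text between the pieces.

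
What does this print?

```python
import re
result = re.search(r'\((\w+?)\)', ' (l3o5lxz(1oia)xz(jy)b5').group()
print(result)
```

(1oia)

`re.search` scans for the first position where the pattern succeeds.
The match spans [9:15] → '(1oia)'.
Captured: group 1 = '1oia'.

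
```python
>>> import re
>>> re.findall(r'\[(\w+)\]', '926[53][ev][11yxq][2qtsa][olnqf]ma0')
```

`findall` collects group 1 from each match (5 total).

['53', 'ev', '11yxq', '2qtsa', 'olnqf']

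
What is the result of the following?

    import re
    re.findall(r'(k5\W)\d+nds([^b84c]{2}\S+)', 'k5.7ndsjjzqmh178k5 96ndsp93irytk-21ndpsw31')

Pattern: the literal 'k5', then a non-word character (captured); then one or more of a digit, then a literal 'n', then the literal 'ds'; then exactly 2 of any character except [b84c], then one or more of a non-whitespace character (captured).
Matches: at [0:18] match 'k5.7ndsjjzqmh178k5', groups = ('k5.', 'jjzqmh178k5').
`findall` packs the 2 group values into a tuple for every match.

[('k5.', 'jjzqmh178k5')]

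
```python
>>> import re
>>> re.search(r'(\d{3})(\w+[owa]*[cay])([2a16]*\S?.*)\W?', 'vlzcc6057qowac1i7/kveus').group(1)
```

'605'

The match spans [5:23] → '6057qowac1i7/kveus'.
Captured: group 1 = '605', group 2 = '7qowac', group 3 = '1i7/kveus'.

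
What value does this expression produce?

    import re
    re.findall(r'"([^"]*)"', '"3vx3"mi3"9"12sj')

['3vx3', '9']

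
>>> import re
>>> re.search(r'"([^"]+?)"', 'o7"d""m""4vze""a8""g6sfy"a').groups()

('d',)

The match spans [2:5] → '"d"'.
Captured: group 1 = 'd'.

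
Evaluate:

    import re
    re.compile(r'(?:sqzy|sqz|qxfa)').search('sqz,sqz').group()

'sqz'

`re.search` tries every starting position until one works.
The match spans [0:3] → 'sqz'.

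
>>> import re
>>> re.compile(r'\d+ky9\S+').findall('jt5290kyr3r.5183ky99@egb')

['5183ky99@egb']

Pattern: one or more of a digit, then the literal 'ky9'; then one or more of a non-whitespace character.
Scanning left to right: at [12:24] → '5183ky99@egb'.
`findall` yields the raw match text (1 of them) because the pattern has no groups.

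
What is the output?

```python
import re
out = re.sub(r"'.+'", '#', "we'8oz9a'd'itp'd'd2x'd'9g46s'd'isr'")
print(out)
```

we#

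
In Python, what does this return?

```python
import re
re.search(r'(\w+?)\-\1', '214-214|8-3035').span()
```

(0, 7)

`\1` is not a pattern — it's the concrete string captured by group 1, re-applied verbatim.
Unlike `match`, `search` isn't anchored — it looks for the pattern anywhere in the string.
The match spans [0:7] → '214-214'.
Captured: group 1 = '214'.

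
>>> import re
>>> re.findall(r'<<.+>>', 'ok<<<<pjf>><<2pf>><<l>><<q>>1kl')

['<<<<pjf>><<2pf>><<l>><<q>>']

Matches: at [2:28] → '<<<<pjf>><<2pf>><<l>><<q>>'.
No capturing groups, so `findall` returns the 1 full match string.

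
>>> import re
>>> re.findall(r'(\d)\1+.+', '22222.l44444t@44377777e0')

['2']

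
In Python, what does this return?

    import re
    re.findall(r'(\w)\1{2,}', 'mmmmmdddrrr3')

`\1` has to match the exact text group 1 already captured.
Scanning left to right: at [0:5] match 'mmmmm', group 1 = 'm'; at [5:8] match 'ddd', group 1 = 'd'; at [8:11] match 'rrr', group 1 = 'r'.
With a single group, `findall` returns only what that group captured — 3 items.

['m', 'd', 'r']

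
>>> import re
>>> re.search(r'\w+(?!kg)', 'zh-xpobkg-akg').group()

`(?!…)`/`(?<!…)` only lets a position through if the neighbouring text does NOT match; no characters are consumed.
`re.search` tries every starting position until one works.
The match spans [0:2] → 'zh'.

'zh'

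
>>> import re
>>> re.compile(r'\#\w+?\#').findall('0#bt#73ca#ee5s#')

Since nothing is captured, `findall` lists the 2 matched substrings directly.

['#bt#', '#ee5s#']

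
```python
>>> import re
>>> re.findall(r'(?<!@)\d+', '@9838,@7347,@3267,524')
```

['838', '347', '267', '524']

A negative assertion filters positions out without eating any characters.
Walking the string: at [2:5] → '838'; at [8:11] → '347'; at [14:17] → '267'; at [18:21] → '524'.
No capturing groups, so `findall` returns the 4 full match strings.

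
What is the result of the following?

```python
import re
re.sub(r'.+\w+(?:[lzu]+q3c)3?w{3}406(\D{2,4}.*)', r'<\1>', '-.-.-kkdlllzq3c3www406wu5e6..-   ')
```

This matches one or more of any character, then one or more of a word character; then one or more of one of [lzu], then the literal 'q3c' (non-capturing group); then optionally the literal '3', then exactly 3 of a literal 'w', then the literal '406'; then 2 to 4 of a non-digit, then zero or more of any character (captured).
Matches: at [0:33] → '-.-.-kkdlllzq3c3www406wu5e6..-   '.
Each match is replaced using the text its own group 1 captured.

'<wu5e6..-   >'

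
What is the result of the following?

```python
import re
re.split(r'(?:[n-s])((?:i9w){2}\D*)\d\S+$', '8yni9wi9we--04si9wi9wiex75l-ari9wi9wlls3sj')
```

Pattern: a character in [n-s] (non-capturing group); then the literal 'i9w' repeated 2 times, then zero or more of a non-digit (captured); then a digit, then one or more of a non-whitespace character; then anchored at the end.
Matches to split on: at [2:42] → 'ni9wi9we--04si9wi9wiex75l-ari9wi9wlls3sj'.
With a capturing group present, the delimiter's captured portion is kept in the result list.

['8y', 'i9wi9we--', '']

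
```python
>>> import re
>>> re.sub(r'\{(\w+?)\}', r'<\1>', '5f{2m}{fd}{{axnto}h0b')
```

'5f<2m><fd>{<axnto>h0b'

`\1` in the replacement pulls in group 1's text for each match.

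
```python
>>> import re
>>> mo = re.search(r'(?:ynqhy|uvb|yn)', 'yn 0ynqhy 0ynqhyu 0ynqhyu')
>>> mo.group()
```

'yn'

`re.search` tries every starting position until one works.
The match spans [0:2] → 'yn'.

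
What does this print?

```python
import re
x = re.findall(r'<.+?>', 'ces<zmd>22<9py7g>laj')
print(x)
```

['<zmd>', '<9py7g>']

With the lazy modifier that quantifier settles for the fewest repetitions that let the rest of the pattern succeed (the atoms after it are unaffected and can still be greedy).
No capturing groups, so `findall` returns the 2 full match strings.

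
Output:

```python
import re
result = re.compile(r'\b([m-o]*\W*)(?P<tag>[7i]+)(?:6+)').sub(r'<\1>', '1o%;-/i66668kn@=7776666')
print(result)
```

1o<%;-/>8kn<@=>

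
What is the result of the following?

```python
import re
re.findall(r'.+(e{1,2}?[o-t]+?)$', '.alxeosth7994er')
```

This matches one or more of any character; then 1 to 2 of the literal 'e' (lazy), then one or more of a character in [o-t] (lazy) (captured); then anchored at the end.
Walking the string: at [0:15] match '.alxeosth7994er', group 1 = 'er'.
One capturing group, so `findall` returns just the captured substring from the one match — 1 in all.

['er']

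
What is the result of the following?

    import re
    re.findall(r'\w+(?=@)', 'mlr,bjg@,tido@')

['bjg', 'tido']

The lookaround is zero-width — it requires the adjacent text to match without consuming it, so the asserted text isn't part of the match.
Matches: at [4:7] → 'bjg'; at [9:13] → 'tido'.
With no groups in the pattern, `findall` gives back each whole match — 2 here.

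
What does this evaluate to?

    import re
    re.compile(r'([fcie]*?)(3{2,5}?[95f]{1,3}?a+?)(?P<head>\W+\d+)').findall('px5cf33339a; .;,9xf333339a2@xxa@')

[('cf', '33339a', '; .;,9')]

This matches zero or more of one of [fcie] (lazy) (captured); then 2 to 5 of a literal '3' (lazy), then 1 to 3 of one of [95f] (lazy), then one or more of the literal 'a' (lazy) (captured); then one or more of a non-word character, then one or more of a digit (captured as 'head').
3 groups means the one result is a tuple of 3 captured strings — 1 here.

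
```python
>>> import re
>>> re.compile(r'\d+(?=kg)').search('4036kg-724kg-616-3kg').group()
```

The positive lookaround only admits positions where the adjacent text matches; those characters stay outside the span.
The match spans [0:4] → '4036'.

'4036'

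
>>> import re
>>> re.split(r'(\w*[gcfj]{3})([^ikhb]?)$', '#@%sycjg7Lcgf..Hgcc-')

This matches zero or more of a word character, then exactly 3 of one of [gcfj] (captured); then optionally any character except [ikhb] (captured); then anchored at the end.
Matches to split on: at [15:20] → 'Hgcc-'.
With a capturing group present, the delimiter's captured portion is kept in the result list.

['#@%sycjg7Lcgf..', 'Hgcc', '-', '']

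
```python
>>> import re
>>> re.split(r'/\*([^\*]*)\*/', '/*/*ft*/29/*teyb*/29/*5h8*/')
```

Matches to split on: at [2:8] → '/*ft*/'; at [10:18] → '/*teyb*/'; at [20:27] → '/*5h8*/'.
With a capturing group present, the delimiter's captured portion is kept in the result list.

['/*', 'ft', '29', 'teyb', '29', '5h8', '']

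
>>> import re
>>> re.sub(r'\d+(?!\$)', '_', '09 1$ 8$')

'_ 1$ 8$'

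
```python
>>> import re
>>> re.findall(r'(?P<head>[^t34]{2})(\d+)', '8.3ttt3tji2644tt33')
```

Pattern: exactly 2 of any character except [t34] (captured as 'head'); then one or more of a digit (captured).
Walking the string: at [0:3] match '8.3', groups = ('8.', '3'); at [8:14] match 'ji2644', groups = ('ji', '2644').
With 2 capturing groups, `findall` returns a 2-tuple per match.

[('8.', '3'), ('ji', '2644')]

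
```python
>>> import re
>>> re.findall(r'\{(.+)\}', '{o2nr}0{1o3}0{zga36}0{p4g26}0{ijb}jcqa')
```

Matches: at [0:34] match '{o2nr}0{1o3}0{zga36}0{p4g26}0{ijb}', group 1 = 'o2nr}0{1o3}0{zga36}0{p4g26}0{ijb'.
`findall` collects group 1 from the one match (1 total).

['o2nr}0{1o3}0{zga36}0{p4g26}0{ijb']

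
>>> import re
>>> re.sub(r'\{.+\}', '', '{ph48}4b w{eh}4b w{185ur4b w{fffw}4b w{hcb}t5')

Matches: at [0:43] → '{ph48}4b w{eh}4b w{185ur4b w{fffw}4b w{hcb}'.
Every occurrence is swapped for ''.

't5'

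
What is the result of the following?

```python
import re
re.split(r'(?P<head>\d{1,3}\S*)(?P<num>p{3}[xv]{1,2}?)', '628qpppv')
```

['', '628q', 'pppv', '']

This matches 1 to 3 of a digit, then zero or more of a non-whitespace character (captured as 'head'); then exactly 3 of the literal 'p', then 1 to 2 of one of [xv] (lazy) (captured as 'num').
With a capturing group present, the delimiter's captured portion is kept in the result list.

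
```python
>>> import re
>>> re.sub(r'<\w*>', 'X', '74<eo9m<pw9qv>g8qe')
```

Matches: at [7:14] → '<pw9qv>'.
Every occurrence is swapped for 'X'.

'74<eo9mXg8qe'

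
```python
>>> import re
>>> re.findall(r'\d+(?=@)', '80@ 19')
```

['80']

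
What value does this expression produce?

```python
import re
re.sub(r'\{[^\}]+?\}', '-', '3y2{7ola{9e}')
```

'3y2-'

Matches: at [3:12] → '{7ola{9e}'.
Every occurrence is swapped for '-'.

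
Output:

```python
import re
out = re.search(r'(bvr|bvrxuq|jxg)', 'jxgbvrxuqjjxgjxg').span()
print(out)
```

(0, 3)

The match spans [0:3] → 'jxg'.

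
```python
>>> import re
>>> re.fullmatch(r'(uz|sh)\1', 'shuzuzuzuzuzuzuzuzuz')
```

None

For `fullmatch`, every character of the input must be accounted for by the pattern.
Here the pattern can't cover the whole string, so the call returns None.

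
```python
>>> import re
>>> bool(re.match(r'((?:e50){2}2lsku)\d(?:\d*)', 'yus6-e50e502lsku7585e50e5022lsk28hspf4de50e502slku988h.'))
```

False

The pattern matches the literal 'e50' repeated 2 times, then the literal '2l', then the literal 'sku' (captured); then a digit; then zero or more of a digit (non-capturing group).
`match` is anchored at position 0; if the pattern doesn't fit there, it returns None.
Here the pattern fails at index 0, so the call returns None, and `bool(None)` is False.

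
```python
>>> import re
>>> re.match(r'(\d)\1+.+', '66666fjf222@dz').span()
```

(0, 14)

`re.match` won't scan ahead — the pattern has to work from the very first character.
The match spans [0:14] → '66666fjf222@dz'.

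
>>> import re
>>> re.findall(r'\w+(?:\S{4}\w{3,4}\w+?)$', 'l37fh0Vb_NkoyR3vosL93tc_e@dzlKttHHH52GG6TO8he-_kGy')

['dzlKttHHH52GG6TO8he-_kGy']

No capturing groups, so `findall` returns the 1 full match string.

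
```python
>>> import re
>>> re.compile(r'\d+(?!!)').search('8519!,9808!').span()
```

`(?!…)`/`(?<!…)` only lets a position through if the neighbouring text does NOT match; no characters are consumed.
Unlike `match`, `search` isn't anchored — it looks for the pattern anywhere in the string.
The match spans [0:3] → '851'.

(0, 3)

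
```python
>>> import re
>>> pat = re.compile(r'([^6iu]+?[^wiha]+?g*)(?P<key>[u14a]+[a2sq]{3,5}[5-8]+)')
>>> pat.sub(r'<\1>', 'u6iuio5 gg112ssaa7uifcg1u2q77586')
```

Because the quantifier is non-greedy, it stops expanding at the earliest point where the rest of the pattern can succeed.
The replacement refers to a captured group, so each match is rewritten using its own captured text.

'u6iui<o5 gg>uifcg1u2q77586'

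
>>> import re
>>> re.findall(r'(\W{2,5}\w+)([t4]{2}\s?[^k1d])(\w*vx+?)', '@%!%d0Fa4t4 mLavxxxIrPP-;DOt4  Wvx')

[('@%!%d0Fa4', 't4 m', 'Lavx'), ('-;DO', 't4  ', 'Wvx')]

With the lazy modifier that quantifier settles for the fewest repetitions that let the rest of the pattern succeed (the atoms after it are unaffected and can still be greedy).
With 3 capturing groups, `findall` returns a 3-tuple per match.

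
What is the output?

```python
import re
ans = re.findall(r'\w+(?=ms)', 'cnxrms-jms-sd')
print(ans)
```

['cnxr', 'j']

The lookaround is zero-width — it requires the adjacent text to match without consuming it, so the asserted text isn't part of the match.
Matches: at [0:4] → 'cnxr'; at [7:8] → 'j'.
No capturing groups, so `findall` returns the 2 full match strings.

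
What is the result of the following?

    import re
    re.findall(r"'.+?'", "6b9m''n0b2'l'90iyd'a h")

Lazy quantifiers expand one character at a time until the remainder of the pattern can match.
`findall` yields the raw match text (2 of them) because the pattern has no groups.

["''n0b2'", "'90iyd'"]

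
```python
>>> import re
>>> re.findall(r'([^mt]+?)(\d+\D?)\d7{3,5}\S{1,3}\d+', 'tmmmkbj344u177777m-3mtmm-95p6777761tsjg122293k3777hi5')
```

This matches one or more of any character except [mt] (lazy) (captured); then one or more of a digit, then optionally a non-digit (captured); then a digit, then 3 to 5 of a literal '7', then 1 to 3 of a non-whitespace character; then one or more of a digit.
Because the quantifier is non-greedy, it stops expanding at the earliest point where the rest of the pattern can succeed.
Scanning left to right: at [4:20] match 'kbj344u177777m-3', groups = ('kbj', '344u'); at [24:35] match '-95p6777761', groups = ('-', '95p'); at [36:53] match 'sjg122293k3777hi5', groups = ('sjg', '122293k').
Multiple groups make `findall` return tuples — one 2-tuple for each match.

[('kbj', '344u'), ('-', '95p'), ('sjg', '122293k')]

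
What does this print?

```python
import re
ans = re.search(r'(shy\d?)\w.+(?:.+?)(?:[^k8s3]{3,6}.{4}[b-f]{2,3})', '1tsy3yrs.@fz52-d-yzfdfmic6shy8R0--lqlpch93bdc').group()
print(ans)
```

shy8R0--lqlpch93bdc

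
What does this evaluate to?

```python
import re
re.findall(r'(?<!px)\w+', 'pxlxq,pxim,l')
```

['pxlxq', 'pxim', 'l']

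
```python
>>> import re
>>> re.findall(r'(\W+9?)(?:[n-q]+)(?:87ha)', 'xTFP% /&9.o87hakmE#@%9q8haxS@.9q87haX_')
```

One capturing group, so `findall` returns just the captured substring from each match — 2 in all.

['.', '@.9']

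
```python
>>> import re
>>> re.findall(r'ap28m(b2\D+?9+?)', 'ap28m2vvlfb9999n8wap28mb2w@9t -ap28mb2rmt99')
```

Pattern: the literal 'ap2', then the literal '8m'; then the literal 'b2', then one or more of a non-digit (lazy), then one or more of the literal '9' (lazy) (captured).
A non-greedy quantifier consumes as few characters as it can — just enough that the remainder of the pattern still matches from where it stops; whatever follows it matches normally.
Matches: at [18:28] match 'ap28mb2w@9', group 1 = 'b2w@9'; at [31:42] match 'ap28mb2rmt9', group 1 = 'b2rmt9'.
One capturing group, so `findall` returns just the captured substring from each match — 2 in all.

['b2w@9', 'b2rmt9']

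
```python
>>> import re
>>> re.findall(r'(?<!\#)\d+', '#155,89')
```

['55', '89']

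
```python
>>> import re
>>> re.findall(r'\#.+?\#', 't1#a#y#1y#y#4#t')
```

['#a#', '#1y#', '#4#']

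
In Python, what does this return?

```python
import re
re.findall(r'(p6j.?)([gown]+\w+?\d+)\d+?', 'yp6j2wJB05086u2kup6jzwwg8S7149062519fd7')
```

[('p6j2', 'wJB0508'), ('p6jz', 'wwg8S714906251')]

Lazy quantifiers expand one character at a time until the remainder of the pattern can match.
2 groups means each result is a tuple of 2 captured strings — 2 here.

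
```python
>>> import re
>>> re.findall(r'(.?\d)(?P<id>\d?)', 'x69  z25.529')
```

Pattern: optionally any character, then a digit (captured); then optionally a digit (captured as 'id').
Walking the string: at [0:3] match 'x69', groups = ('x6', '9'); at [5:8] match 'z25', groups = ('z2', '5'); at [8:11] match '.52', groups = ('.5', '2'); at [11:12] match '9', groups = ('9', '').
2 groups means each result is a tuple of 2 captured strings — 4 here.

[('x6', '9'), ('z2', '5'), ('.5', '2'), ('9', '')]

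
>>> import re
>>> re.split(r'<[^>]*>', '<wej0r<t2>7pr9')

Matches to split on: at [0:10] → '<wej0r<t2>'.
`split` removes every match and returns the 2 fragments in between.

['', '7pr9']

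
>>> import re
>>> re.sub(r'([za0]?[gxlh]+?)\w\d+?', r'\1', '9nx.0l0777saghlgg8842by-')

'9nx.0l77saghlg842by-'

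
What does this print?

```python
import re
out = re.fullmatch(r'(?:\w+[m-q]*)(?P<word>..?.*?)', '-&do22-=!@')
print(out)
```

None

The pattern matches one or more of a word character, then zero or more of a character in [m-q] (non-capturing group); then any character, then optionally any character, then zero or more of any character (lazy) (captured as 'word').
For `fullmatch`, every character of the input must be accounted for by the pattern.
Here there's no way to consume every character, so the call returns None.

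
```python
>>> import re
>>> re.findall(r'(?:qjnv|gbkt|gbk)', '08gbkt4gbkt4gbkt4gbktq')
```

['gbkt', 'gbkt', 'gbkt', 'gbkt']

Branches in `(...|...)` are attempted left-to-right; the first branch that allows the whole pattern to succeed is taken.
Scanning left to right: at [2:6] → 'gbkt'; at [7:11] → 'gbkt'; at [12:16] → 'gbkt'; at [17:21] → 'gbkt'.
Since nothing is captured, `findall` lists the 4 matched substrings directly.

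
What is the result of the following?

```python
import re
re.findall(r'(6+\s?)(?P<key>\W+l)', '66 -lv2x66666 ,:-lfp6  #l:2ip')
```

Pattern: one or more of the literal '6', then optionally whitespace (captured); then one or more of a non-word character, then the literal 'l' (captured as 'key').
Matches: at [0:5] match '66 -l', groups = ('66 ', '-l'); at [8:18] match '66666 ,:-l', groups = ('66666 ', ',:-l'); at [20:25] match '6  #l', groups = ('6 ', ' #l').
`findall` packs the 2 group values into a tuple for every match.

[('66 ', '-l'), ('66666 ', ',:-l'), ('6 ', ' #l')]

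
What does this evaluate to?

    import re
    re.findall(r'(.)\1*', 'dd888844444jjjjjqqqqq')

['d', '8', '4', 'j', 'q']

The backreference `\1` re-matches whatever the first group consumed, character for character.
Scanning left to right: at [0:2] match 'dd', group 1 = 'd'; at [2:6] match '8888', group 1 = '8'; at [6:11] match '44444', group 1 = '4'; at [11:16] match 'jjjjj', group 1 = 'j'; at [16:21] match 'qqqqq', group 1 = 'q'.
With a single group, `findall` returns only what that group captured — 5 items.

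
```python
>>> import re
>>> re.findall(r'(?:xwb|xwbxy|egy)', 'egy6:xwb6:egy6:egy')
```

['egy', 'xwb', 'egy', 'egy']

No capturing groups, so `findall` returns the 4 full match strings.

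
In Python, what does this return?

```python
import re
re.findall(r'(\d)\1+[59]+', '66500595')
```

`\1` is not a pattern — it's the concrete string captured by group 1, re-applied verbatim.
Scanning left to right: at [0:3] match '665', group 1 = '6'; at [3:8] match '00595', group 1 = '0'.
`findall` collects group 1 from each match (2 total).

['6', '0']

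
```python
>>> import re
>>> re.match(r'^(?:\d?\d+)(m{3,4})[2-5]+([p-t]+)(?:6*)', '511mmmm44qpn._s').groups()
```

The match spans [0:11] → '511mmmm44qp'.
Captured: group 1 = 'mmmm', group 2 = 'qp'.

('mmmm', 'qp')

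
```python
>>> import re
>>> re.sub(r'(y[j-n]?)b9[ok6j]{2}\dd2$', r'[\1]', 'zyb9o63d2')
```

'z[y]'

This matches the literal 'y', then optionally a character in [j-n] (captured); then the literal 'b9', then exactly 2 of one of [ok6j]; then a digit, then the literal 'd2'; then anchored at the end.
Matches: at [1:9] → 'yb9o63d2'.
`\1` in the replacement pulls in group 1's text for each match.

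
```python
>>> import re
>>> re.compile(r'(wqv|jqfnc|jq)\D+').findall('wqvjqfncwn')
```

Scanning left to right: at [0:10] match 'wqvjqfncwn', group 1 = 'wqv'.
With a single group, `findall` returns only what that group captured — 1 item.

['wqv']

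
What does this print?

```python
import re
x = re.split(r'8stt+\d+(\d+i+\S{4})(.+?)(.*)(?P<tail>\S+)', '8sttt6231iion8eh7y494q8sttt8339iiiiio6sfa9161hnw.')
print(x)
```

['', '1iion8e', 'h', '7y494q8sttt8339iiiiio6sfa9161hnw', '.', '']

The pattern matches the literal '8st', then one or more of a literal 't', then one or more of a digit; then one or more of a digit, then one or more of the literal 'i', then exactly 4 of a non-whitespace character (captured); then one or more of any character (lazy) (captured); then zero or more of any character (captured); then one or more of a non-whitespace character (captured as 'tail').
Because the pattern has a capturing group, `split` also inserts each captured text between the pieces.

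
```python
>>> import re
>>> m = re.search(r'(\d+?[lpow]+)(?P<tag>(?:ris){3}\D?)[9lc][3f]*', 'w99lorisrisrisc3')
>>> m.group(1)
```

'99lo'

The match spans [1:16] → '99lorisrisrisc3'.
Captured: group 1 = '99lo', group 2 = 'risrisris'.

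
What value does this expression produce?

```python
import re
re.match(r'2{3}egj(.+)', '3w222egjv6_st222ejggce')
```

None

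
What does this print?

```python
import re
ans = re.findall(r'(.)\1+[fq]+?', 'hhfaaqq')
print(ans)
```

['h', 'a']

After group 1 captures some text, `\1` only succeeds where that same text appears again.
Because there's exactly one group, `findall` drops the full match and keeps group 1 from each hit.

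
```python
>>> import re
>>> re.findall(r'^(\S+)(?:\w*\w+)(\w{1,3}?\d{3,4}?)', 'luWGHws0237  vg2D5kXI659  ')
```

The pattern matches anchored at the start of the string; then one or more of a non-whitespace character (captured); then zero or more of a word character, then one or more of a word character (non-capturing group); then 1 to 3 of a word character (lazy), then 3 to 4 of a digit (lazy) (captured).
Matches: at [0:11] match 'luWGHws0237', groups = ('luWGHw', '0237').
2 groups means the one result is a tuple of 2 captured strings — 1 here.

[('luWGHw', '0237')]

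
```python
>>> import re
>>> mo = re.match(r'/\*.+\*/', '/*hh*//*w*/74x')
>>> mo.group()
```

'/*hh*//*w*/'

`re.match` only tries the pattern at the start of the string.
The match spans [0:11] → '/*hh*//*w*/'.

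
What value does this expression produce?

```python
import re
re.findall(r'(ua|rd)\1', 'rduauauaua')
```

A backreference is literal: `\1` must see the identical characters the first group matched.
Because there's exactly one group, `findall` drops the full match and keeps group 1 from each hit.

['ua', 'ua']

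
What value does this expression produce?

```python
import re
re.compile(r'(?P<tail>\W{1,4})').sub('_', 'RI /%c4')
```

Pattern: 1 to 4 of a non-word character (captured as 'tail').
Matches: at [2:5] → ' /%'.
Every occurrence is swapped for '_'.

'RI_c4'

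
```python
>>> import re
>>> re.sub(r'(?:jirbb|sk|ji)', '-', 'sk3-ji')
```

'-3--'

Matches: at [0:2] → 'sk'; at [4:6] → 'ji'.
Every occurrence is swapped for '-'.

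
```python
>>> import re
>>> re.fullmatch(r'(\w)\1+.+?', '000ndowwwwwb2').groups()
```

A backreference is literal: `\1` must see the identical characters the first group matched.
`re.fullmatch` requires the pattern to consume the entire string.
The match spans [0:13] → '000ndowwwwwb2'.
Captured: group 1 = '0'.

('0',)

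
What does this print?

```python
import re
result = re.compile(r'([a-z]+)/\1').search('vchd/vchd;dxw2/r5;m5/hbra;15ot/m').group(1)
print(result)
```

The backreference `\1` re-matches whatever the first group consumed, character for character.
`re.search` scans for the first position where the pattern succeeds.
The match spans [0:9] → 'vchd/vchd'.
Captured: group 1 = 'vchd'.

vchd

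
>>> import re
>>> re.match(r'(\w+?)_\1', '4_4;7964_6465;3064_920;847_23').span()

(0, 3)

With `match`, the pattern is implicitly anchored at the beginning.
The match spans [0:3] → '4_4'.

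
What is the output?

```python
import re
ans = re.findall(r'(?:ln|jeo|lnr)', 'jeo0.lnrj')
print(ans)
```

Alternation tries branches left to right and keeps the first one that lets the overall match succeed at that position.
Matches: at [0:3] → 'jeo'; at [5:7] → 'ln'.
`findall` yields the raw match text (2 of them) because the pattern has no groups.

['jeo', 'ln']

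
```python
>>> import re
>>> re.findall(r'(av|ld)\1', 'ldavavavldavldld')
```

['av', 'ld']

The backreference `\1` re-matches whatever the first group consumed, character for character.
Because there's exactly one group, `findall` drops the full match and keeps group 1 from each hit.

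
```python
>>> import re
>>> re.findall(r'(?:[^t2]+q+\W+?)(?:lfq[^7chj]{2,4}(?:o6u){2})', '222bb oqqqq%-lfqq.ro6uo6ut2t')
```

Pattern: one or more of any character except [t2], then one or more of the literal 'q', then one or more of a non-word character (lazy) (non-capturing group); then the literal 'lfq', then 2 to 4 of any character except [7chj], then the literal 'o6u' repeated 2 times (non-capturing group).
Walking the string: at [3:25] → 'bb oqqqq%-lfqq.ro6uo6u'.
With no groups in the pattern, `findall` gives back each whole match — 1 here.

['bb oqqqq%-lfqq.ro6uo6u']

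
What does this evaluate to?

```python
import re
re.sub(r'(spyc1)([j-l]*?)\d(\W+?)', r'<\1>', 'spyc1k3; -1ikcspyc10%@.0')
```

'<spyc1> -1ikc<spyc1>@.0'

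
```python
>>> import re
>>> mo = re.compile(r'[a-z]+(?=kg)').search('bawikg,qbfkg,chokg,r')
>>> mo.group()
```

'bawi'

Because the assertion is zero-width, the text it checks is not consumed and won't appear in the result.
`re.search` scans for the first position where the pattern succeeds.
The match spans [0:4] → 'bawi'.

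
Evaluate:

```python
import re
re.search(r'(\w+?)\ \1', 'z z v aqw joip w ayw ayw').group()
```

After group 1 captures some text, `\1` only succeeds where that same text appears again.
`search` walks the string left to right and returns the first match it finds.
The match spans [0:3] → 'z z'.
Captured: group 1 = 'z'.

'z z'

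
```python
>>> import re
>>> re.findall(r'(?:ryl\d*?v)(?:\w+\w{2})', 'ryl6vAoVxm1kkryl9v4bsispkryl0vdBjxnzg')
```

Pattern: the literal 'ryl', then zero or more of a digit (lazy), then a literal 'v' (non-capturing group); then one or more of a word character, then exactly 2 of a word character (non-capturing group).
Walking the string: at [0:37] → 'ryl6vAoVxm1kkryl9v4bsispkryl0vdBjxnzg'.
With no groups in the pattern, `findall` gives back each whole match — 1 here.

['ryl6vAoVxm1kkryl9v4bsispkryl0vdBjxnzg']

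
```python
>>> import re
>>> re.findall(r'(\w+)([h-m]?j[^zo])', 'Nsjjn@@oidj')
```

Pattern: one or more of a word character (captured); then optionally a character in [h-m], then a literal 'j', then any character except [zo] (captured).
Multiple groups make `findall` return tuples — one 2-tuple for the one match.

[('Nsj', 'jn')]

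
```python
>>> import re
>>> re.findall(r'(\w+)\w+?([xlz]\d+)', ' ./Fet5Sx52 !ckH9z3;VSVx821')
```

[('Fet5', 'x52'), ('ckH', 'z3'), ('VS', 'x821')]

The pattern matches one or more of a word character (captured); then one or more of a word character (lazy); then one of [xlz], then one or more of a digit (captured).
2 groups means each result is a tuple of 2 captured strings — 3 here.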